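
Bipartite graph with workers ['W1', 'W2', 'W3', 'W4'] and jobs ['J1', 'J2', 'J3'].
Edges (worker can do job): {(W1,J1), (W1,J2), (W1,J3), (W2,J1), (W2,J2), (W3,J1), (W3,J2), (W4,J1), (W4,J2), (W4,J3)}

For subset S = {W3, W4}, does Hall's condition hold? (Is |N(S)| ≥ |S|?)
Yes: |N(S)| = 3, |S| = 2

Subset S = {W3, W4}
Neighbors N(S) = {J1, J2, J3}

|N(S)| = 3, |S| = 2
Hall's condition: |N(S)| ≥ |S| is satisfied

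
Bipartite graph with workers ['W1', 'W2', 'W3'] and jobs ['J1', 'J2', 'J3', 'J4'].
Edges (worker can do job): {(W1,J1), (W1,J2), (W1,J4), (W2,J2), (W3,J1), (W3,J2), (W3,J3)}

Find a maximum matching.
Matching: {(W1,J1), (W2,J2), (W3,J3)}

Maximum matching (size 3):
  W1 → J1
  W2 → J2
  W3 → J3

Each worker is assigned to at most one job, and each job to at most one worker.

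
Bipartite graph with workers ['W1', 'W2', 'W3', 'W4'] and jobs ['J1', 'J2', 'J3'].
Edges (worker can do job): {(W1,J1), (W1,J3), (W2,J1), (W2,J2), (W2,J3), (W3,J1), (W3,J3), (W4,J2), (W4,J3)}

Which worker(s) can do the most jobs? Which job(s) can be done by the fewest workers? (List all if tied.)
Most versatile: W2 (3 jobs); Least covered: J2 (2 workers)

Worker degrees (jobs they can do): W1:2, W2:3, W3:2, W4:2
Job degrees (workers who can do it): J1:3, J2:2, J3:4

Maximum worker degree is 3, achieved by: W2
Minimum job degree is 2, achieved by: J2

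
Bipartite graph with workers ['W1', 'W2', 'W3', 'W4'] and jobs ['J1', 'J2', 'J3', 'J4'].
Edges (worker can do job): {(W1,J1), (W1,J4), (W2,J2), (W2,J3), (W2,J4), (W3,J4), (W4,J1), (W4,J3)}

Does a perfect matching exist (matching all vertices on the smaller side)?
Yes, perfect matching exists (size 4)

Perfect matching: {(W1,J1), (W2,J2), (W3,J4), (W4,J3)}
All 4 vertices on the smaller side are matched.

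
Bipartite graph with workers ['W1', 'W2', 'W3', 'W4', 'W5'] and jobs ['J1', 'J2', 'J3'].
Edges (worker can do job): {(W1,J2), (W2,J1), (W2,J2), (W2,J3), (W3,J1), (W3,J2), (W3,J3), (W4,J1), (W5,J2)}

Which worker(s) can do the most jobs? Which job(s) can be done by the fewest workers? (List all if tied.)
Most versatile: W2, W3 (3 jobs); Least covered: J3 (2 workers)

Worker degrees (jobs they can do): W1:1, W2:3, W3:3, W4:1, W5:1
Job degrees (workers who can do it): J1:3, J2:4, J3:2

Maximum worker degree is 3, achieved by: W2, W3
Minimum job degree is 2, achieved by: J3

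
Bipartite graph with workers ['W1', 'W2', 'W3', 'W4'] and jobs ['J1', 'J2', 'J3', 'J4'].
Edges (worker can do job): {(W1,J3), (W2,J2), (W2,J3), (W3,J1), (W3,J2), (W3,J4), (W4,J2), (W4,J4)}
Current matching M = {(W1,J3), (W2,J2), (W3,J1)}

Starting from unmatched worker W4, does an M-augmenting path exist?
Yes: W4 → J4

An M-augmenting path alternates non-matching / matching edges, starting and ending at unmatched vertices.
Path: W4 → J4
(J4 is unmatched in M, so the path is augmenting.)
Flipping edges along this path would increase |M| from 3 to 4.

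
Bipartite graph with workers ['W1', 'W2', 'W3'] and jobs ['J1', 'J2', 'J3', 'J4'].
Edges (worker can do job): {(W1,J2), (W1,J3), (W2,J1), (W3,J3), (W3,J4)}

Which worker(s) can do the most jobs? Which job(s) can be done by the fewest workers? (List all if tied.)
Most versatile: W1, W3 (2 jobs); Least covered: J1, J2, J4 (1 workers)

Worker degrees (jobs they can do): W1:2, W2:1, W3:2
Job degrees (workers who can do it): J1:1, J2:1, J3:2, J4:1

Maximum worker degree is 2, achieved by: W1, W3
Minimum job degree is 1, achieved by: J1, J2, J4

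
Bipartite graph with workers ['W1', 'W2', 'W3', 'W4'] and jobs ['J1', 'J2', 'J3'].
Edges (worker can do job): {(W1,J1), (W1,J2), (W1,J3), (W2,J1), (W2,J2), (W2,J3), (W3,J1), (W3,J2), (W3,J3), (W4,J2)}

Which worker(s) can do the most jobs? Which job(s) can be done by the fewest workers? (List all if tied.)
Most versatile: W1, W2, W3 (3 jobs); Least covered: J1, J3 (3 workers)

Worker degrees (jobs they can do): W1:3, W2:3, W3:3, W4:1
Job degrees (workers who can do it): J1:3, J2:4, J3:3

Maximum worker degree is 3, achieved by: W1, W2, W3
Minimum job degree is 3, achieved by: J1, J3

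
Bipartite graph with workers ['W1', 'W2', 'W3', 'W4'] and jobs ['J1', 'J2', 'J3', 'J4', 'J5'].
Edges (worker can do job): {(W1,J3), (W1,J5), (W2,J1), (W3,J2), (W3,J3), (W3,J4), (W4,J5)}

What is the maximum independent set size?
Maximum independent set = 5

By König's theorem:
- Min vertex cover = Max matching = 4
- Max independent set = Total vertices - Min vertex cover
- Max independent set = 9 - 4 = 5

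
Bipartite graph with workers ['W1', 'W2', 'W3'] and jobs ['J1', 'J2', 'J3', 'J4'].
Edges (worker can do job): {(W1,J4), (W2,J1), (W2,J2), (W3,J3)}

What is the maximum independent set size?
Maximum independent set = 4

By König's theorem:
- Min vertex cover = Max matching = 3
- Max independent set = Total vertices - Min vertex cover
- Max independent set = 7 - 3 = 4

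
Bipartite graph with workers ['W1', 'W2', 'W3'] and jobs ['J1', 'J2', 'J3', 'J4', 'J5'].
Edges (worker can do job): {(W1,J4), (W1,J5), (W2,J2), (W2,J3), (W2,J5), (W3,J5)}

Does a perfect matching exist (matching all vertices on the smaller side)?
Yes, perfect matching exists (size 3)

Perfect matching: {(W1,J4), (W2,J3), (W3,J5)}
All 3 vertices on the smaller side are matched.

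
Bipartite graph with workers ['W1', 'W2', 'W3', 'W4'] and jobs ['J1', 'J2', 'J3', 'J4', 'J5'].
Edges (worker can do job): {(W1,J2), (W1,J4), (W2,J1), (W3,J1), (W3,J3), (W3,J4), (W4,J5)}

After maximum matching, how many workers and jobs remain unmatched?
Unmatched: 0 workers, 1 jobs

Maximum matching size: 4
Workers: 4 total, 4 matched, 0 unmatched
Jobs: 5 total, 4 matched, 1 unmatched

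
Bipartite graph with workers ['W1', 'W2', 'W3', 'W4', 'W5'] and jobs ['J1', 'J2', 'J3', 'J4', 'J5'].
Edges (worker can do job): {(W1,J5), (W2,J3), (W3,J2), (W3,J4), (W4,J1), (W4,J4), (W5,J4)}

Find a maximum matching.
Matching: {(W1,J5), (W2,J3), (W3,J2), (W4,J1), (W5,J4)}

Maximum matching (size 5):
  W1 → J5
  W2 → J3
  W3 → J2
  W4 → J1
  W5 → J4

Each worker is assigned to at most one job, and each job to at most one worker.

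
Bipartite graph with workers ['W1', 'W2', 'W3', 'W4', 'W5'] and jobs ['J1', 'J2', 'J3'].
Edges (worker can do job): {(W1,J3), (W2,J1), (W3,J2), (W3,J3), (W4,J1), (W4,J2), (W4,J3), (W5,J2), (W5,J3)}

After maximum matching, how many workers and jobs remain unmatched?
Unmatched: 2 workers, 0 jobs

Maximum matching size: 3
Workers: 5 total, 3 matched, 2 unmatched
Jobs: 3 total, 3 matched, 0 unmatched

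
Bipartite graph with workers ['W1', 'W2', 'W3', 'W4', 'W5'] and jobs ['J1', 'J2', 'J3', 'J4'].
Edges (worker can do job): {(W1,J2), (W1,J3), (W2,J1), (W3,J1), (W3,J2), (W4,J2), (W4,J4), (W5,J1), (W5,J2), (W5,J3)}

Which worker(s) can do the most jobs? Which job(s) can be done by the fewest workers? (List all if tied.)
Most versatile: W5 (3 jobs); Least covered: J4 (1 workers)

Worker degrees (jobs they can do): W1:2, W2:1, W3:2, W4:2, W5:3
Job degrees (workers who can do it): J1:3, J2:4, J3:2, J4:1

Maximum worker degree is 3, achieved by: W5
Minimum job degree is 1, achieved by: J4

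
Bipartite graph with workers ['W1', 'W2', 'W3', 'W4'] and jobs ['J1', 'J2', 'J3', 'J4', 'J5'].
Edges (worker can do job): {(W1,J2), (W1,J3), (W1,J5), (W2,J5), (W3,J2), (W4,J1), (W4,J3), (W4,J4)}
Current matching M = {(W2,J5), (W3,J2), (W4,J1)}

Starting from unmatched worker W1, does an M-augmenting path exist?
Yes: W1 → J3

An M-augmenting path alternates non-matching / matching edges, starting and ending at unmatched vertices.
Path: W1 → J3
(J3 is unmatched in M, so the path is augmenting.)
Flipping edges along this path would increase |M| from 3 to 4.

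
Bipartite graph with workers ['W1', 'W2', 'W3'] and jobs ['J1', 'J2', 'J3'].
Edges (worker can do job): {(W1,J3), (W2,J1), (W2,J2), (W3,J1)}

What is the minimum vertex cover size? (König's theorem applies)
Minimum vertex cover size = 3

By König's theorem: in bipartite graphs,
min vertex cover = max matching = 3

Maximum matching has size 3, so minimum vertex cover also has size 3.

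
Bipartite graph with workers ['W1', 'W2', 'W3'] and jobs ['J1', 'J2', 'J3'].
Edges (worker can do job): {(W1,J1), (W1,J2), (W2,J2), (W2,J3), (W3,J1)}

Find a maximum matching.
Matching: {(W1,J2), (W2,J3), (W3,J1)}

Maximum matching (size 3):
  W1 → J2
  W2 → J3
  W3 → J1

Each worker is assigned to at most one job, and each job to at most one worker.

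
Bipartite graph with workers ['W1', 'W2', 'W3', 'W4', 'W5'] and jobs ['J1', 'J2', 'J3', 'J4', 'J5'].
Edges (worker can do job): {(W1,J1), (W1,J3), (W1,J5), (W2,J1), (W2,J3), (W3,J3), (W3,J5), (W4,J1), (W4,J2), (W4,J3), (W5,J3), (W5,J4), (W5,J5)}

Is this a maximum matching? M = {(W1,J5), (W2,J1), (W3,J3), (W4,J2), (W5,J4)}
Yes, size 5 is maximum

Proposed matching has size 5.
Maximum matching size for this graph: 5.

This is a maximum matching.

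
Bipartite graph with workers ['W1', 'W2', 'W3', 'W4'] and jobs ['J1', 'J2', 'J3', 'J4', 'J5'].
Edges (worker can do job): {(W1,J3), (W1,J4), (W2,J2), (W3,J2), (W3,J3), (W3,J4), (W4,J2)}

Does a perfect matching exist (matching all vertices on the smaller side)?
No, maximum matching has size 3 < 4

Maximum matching has size 3, need 4 for perfect matching.
Unmatched workers: ['W2']
Unmatched jobs: ['J5', 'J1']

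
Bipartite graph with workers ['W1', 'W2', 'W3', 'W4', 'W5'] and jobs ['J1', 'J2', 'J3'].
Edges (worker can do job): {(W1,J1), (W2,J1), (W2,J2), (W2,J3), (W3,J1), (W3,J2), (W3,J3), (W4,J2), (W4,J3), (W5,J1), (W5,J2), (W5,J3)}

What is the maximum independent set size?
Maximum independent set = 5

By König's theorem:
- Min vertex cover = Max matching = 3
- Max independent set = Total vertices - Min vertex cover
- Max independent set = 8 - 3 = 5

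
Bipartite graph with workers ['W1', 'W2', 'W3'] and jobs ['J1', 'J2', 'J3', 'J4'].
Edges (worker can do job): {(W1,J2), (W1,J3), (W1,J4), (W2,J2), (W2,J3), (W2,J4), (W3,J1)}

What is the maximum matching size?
Maximum matching size = 3

Maximum matching: {(W1,J4), (W2,J3), (W3,J1)}
Size: 3

This assigns 3 workers to 3 distinct jobs.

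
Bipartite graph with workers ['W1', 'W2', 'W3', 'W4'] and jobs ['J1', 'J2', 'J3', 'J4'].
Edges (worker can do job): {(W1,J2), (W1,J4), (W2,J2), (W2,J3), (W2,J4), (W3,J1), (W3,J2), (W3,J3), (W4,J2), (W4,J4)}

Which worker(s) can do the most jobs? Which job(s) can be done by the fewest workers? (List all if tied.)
Most versatile: W2, W3 (3 jobs); Least covered: J1 (1 workers)

Worker degrees (jobs they can do): W1:2, W2:3, W3:3, W4:2
Job degrees (workers who can do it): J1:1, J2:4, J3:2, J4:3

Maximum worker degree is 3, achieved by: W2, W3
Minimum job degree is 1, achieved by: J1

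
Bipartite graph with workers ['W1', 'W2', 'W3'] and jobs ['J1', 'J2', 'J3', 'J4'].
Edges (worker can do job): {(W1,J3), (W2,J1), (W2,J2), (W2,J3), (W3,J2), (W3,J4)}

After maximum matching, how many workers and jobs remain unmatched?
Unmatched: 0 workers, 1 jobs

Maximum matching size: 3
Workers: 3 total, 3 matched, 0 unmatched
Jobs: 4 total, 3 matched, 1 unmatched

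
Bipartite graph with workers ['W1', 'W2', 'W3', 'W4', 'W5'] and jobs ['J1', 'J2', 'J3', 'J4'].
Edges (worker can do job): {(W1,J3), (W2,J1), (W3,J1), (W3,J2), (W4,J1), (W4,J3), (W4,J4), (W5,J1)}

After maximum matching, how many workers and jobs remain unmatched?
Unmatched: 1 workers, 0 jobs

Maximum matching size: 4
Workers: 5 total, 4 matched, 1 unmatched
Jobs: 4 total, 4 matched, 0 unmatched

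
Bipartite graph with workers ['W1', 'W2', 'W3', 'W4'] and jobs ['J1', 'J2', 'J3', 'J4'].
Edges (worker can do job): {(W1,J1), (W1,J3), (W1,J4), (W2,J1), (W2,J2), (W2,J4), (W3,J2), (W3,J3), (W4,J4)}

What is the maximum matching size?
Maximum matching size = 4

Maximum matching: {(W1,J1), (W2,J2), (W3,J3), (W4,J4)}
Size: 4

This assigns 4 workers to 4 distinct jobs.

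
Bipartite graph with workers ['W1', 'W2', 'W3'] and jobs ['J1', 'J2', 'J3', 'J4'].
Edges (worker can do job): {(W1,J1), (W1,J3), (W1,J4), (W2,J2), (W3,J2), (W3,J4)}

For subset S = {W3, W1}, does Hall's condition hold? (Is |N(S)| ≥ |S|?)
Yes: |N(S)| = 4, |S| = 2

Subset S = {W3, W1}
Neighbors N(S) = {J1, J2, J3, J4}

|N(S)| = 4, |S| = 2
Hall's condition: |N(S)| ≥ |S| is satisfied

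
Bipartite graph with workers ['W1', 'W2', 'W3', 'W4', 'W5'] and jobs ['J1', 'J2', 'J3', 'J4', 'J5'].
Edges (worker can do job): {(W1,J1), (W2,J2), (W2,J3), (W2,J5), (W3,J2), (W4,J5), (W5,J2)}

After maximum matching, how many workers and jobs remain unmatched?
Unmatched: 1 workers, 1 jobs

Maximum matching size: 4
Workers: 5 total, 4 matched, 1 unmatched
Jobs: 5 total, 4 matched, 1 unmatched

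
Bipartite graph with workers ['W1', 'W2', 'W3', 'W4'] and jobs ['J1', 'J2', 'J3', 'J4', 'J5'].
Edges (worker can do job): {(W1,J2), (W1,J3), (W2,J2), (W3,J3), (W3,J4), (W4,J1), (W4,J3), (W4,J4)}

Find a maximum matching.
Matching: {(W1,J3), (W2,J2), (W3,J4), (W4,J1)}

Maximum matching (size 4):
  W1 → J3
  W2 → J2
  W3 → J4
  W4 → J1

Each worker is assigned to at most one job, and each job to at most one worker.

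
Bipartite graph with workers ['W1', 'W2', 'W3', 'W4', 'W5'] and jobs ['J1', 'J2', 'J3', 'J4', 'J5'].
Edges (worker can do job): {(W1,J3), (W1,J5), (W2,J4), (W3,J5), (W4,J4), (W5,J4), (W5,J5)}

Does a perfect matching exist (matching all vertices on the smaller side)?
No, maximum matching has size 3 < 5

Maximum matching has size 3, need 5 for perfect matching.
Unmatched workers: ['W4', 'W2']
Unmatched jobs: ['J2', 'J1']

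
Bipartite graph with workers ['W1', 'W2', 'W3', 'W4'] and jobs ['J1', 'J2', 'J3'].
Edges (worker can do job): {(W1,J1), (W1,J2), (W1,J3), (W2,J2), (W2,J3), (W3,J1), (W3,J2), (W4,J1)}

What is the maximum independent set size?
Maximum independent set = 4

By König's theorem:
- Min vertex cover = Max matching = 3
- Max independent set = Total vertices - Min vertex cover
- Max independent set = 7 - 3 = 4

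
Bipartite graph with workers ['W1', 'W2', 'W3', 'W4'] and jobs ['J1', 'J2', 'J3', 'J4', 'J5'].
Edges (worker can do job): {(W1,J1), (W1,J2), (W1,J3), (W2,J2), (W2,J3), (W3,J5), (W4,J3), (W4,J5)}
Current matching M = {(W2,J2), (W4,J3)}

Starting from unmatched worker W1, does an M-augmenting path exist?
Yes: W1 → J2 → W2 → J3 → W4 → J5

An M-augmenting path alternates non-matching / matching edges, starting and ending at unmatched vertices.
Path: W1 → J2 → W2 → J3 → W4 → J5
(J5 is unmatched in M, so the path is augmenting.)
Flipping edges along this path would increase |M| from 2 to 3.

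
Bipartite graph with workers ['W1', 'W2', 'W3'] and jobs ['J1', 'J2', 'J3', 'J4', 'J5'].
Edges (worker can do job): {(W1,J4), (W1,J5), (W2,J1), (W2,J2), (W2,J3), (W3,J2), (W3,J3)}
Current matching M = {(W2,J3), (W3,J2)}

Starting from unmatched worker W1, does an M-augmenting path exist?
Yes: W1 → J5

An M-augmenting path alternates non-matching / matching edges, starting and ending at unmatched vertices.
Path: W1 → J5
(J5 is unmatched in M, so the path is augmenting.)
Flipping edges along this path would increase |M| from 2 to 3.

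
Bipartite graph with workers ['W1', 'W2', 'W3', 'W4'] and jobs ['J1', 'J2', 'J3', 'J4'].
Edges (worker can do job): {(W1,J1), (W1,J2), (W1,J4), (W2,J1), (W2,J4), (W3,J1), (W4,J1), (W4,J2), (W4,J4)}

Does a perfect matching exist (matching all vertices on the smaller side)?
No, maximum matching has size 3 < 4

Maximum matching has size 3, need 4 for perfect matching.
Unmatched workers: ['W2']
Unmatched jobs: ['J3']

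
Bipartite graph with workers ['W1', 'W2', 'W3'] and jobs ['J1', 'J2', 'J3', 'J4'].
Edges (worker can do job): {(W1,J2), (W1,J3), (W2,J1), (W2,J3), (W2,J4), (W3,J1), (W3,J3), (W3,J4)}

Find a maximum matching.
Matching: {(W1,J2), (W2,J1), (W3,J3)}

Maximum matching (size 3):
  W1 → J2
  W2 → J1
  W3 → J3

Each worker is assigned to at most one job, and each job to at most one worker.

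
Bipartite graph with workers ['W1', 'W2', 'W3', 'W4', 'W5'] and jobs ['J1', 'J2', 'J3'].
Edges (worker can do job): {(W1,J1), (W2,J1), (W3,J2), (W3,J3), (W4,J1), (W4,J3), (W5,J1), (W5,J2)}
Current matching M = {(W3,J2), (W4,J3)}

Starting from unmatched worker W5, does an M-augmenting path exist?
Yes: W5 → J1

An M-augmenting path alternates non-matching / matching edges, starting and ending at unmatched vertices.
Path: W5 → J1
(J1 is unmatched in M, so the path is augmenting.)
Flipping edges along this path would increase |M| from 2 to 3.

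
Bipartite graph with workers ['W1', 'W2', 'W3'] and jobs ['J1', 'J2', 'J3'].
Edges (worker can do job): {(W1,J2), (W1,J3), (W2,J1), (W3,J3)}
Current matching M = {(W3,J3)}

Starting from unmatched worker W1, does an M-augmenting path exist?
Yes: W1 → J2

An M-augmenting path alternates non-matching / matching edges, starting and ending at unmatched vertices.
Path: W1 → J2
(J2 is unmatched in M, so the path is augmenting.)
Flipping edges along this path would increase |M| from 1 to 2.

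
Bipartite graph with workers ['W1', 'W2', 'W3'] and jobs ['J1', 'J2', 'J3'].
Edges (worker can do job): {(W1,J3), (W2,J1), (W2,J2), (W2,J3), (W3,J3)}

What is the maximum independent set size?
Maximum independent set = 4

By König's theorem:
- Min vertex cover = Max matching = 2
- Max independent set = Total vertices - Min vertex cover
- Max independent set = 6 - 2 = 4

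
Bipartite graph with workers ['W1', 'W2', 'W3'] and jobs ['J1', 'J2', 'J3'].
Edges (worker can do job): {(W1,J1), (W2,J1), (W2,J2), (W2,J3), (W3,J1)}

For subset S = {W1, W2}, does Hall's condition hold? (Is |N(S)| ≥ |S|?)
Yes: |N(S)| = 3, |S| = 2

Subset S = {W1, W2}
Neighbors N(S) = {J1, J2, J3}

|N(S)| = 3, |S| = 2
Hall's condition: |N(S)| ≥ |S| is satisfied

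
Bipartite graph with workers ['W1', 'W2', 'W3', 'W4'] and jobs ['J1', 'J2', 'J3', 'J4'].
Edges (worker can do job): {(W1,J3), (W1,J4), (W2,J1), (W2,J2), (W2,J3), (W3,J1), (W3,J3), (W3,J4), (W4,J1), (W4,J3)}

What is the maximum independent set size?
Maximum independent set = 4

By König's theorem:
- Min vertex cover = Max matching = 4
- Max independent set = Total vertices - Min vertex cover
- Max independent set = 8 - 4 = 4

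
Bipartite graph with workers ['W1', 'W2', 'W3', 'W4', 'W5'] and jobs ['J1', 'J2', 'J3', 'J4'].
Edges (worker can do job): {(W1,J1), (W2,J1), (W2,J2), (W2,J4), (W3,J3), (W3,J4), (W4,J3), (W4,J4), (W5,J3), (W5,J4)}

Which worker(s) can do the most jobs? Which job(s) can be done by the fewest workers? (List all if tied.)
Most versatile: W2 (3 jobs); Least covered: J2 (1 workers)

Worker degrees (jobs they can do): W1:1, W2:3, W3:2, W4:2, W5:2
Job degrees (workers who can do it): J1:2, J2:1, J3:3, J4:4

Maximum worker degree is 3, achieved by: W2
Minimum job degree is 1, achieved by: J2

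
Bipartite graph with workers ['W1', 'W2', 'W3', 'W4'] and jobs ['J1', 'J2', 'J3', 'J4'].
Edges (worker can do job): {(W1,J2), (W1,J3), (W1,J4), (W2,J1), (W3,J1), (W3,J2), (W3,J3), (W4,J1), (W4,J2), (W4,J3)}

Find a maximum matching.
Matching: {(W1,J4), (W2,J1), (W3,J2), (W4,J3)}

Maximum matching (size 4):
  W1 → J4
  W2 → J1
  W3 → J2
  W4 → J3

Each worker is assigned to at most one job, and each job to at most one worker.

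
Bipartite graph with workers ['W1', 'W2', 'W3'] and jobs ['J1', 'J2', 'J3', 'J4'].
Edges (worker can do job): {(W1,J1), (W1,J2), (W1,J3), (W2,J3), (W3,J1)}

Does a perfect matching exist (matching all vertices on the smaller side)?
Yes, perfect matching exists (size 3)

Perfect matching: {(W1,J2), (W2,J3), (W3,J1)}
All 3 vertices on the smaller side are matched.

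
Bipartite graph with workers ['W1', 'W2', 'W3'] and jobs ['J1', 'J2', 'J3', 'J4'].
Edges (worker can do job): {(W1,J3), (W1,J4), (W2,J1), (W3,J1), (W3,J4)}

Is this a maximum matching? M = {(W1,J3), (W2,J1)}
No, size 2 is not maximum

Proposed matching has size 2.
Maximum matching size for this graph: 3.

This is NOT maximum - can be improved to size 3.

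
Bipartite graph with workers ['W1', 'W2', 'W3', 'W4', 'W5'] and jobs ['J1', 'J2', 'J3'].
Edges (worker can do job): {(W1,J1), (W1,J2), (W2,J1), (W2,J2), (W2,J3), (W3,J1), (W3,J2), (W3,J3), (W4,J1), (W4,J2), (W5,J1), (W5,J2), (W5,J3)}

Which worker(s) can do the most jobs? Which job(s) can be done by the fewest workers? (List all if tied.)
Most versatile: W2, W3, W5 (3 jobs); Least covered: J3 (3 workers)

Worker degrees (jobs they can do): W1:2, W2:3, W3:3, W4:2, W5:3
Job degrees (workers who can do it): J1:5, J2:5, J3:3

Maximum worker degree is 3, achieved by: W2, W3, W5
Minimum job degree is 3, achieved by: J3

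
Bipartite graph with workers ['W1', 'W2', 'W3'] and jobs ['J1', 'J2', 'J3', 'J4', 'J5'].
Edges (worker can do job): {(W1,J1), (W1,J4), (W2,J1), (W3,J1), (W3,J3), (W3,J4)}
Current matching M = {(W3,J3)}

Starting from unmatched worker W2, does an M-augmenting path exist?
Yes: W2 → J1

An M-augmenting path alternates non-matching / matching edges, starting and ending at unmatched vertices.
Path: W2 → J1
(J1 is unmatched in M, so the path is augmenting.)
Flipping edges along this path would increase |M| from 1 to 2.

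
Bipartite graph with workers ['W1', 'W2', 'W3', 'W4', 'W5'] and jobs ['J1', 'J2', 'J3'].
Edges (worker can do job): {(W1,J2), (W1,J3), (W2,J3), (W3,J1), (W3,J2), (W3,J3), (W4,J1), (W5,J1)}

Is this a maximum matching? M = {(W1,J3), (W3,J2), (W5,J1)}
Yes, size 3 is maximum

Proposed matching has size 3.
Maximum matching size for this graph: 3.

This is a maximum matching.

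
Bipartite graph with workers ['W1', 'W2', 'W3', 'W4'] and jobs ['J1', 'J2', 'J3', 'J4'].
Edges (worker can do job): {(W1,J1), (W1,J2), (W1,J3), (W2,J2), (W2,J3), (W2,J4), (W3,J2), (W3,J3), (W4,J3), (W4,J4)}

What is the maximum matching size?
Maximum matching size = 4

Maximum matching: {(W1,J1), (W2,J4), (W3,J2), (W4,J3)}
Size: 4

This assigns 4 workers to 4 distinct jobs.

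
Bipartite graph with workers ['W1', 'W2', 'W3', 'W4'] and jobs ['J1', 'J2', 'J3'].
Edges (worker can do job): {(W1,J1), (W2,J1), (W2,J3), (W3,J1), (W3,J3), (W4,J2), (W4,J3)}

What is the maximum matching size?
Maximum matching size = 3

Maximum matching: {(W1,J1), (W3,J3), (W4,J2)}
Size: 3

This assigns 3 workers to 3 distinct jobs.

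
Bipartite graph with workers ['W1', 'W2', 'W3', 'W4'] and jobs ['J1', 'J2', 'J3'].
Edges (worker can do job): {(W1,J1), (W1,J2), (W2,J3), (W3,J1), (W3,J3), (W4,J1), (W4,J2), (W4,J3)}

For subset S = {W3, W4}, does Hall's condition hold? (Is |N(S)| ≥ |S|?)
Yes: |N(S)| = 3, |S| = 2

Subset S = {W3, W4}
Neighbors N(S) = {J1, J2, J3}

|N(S)| = 3, |S| = 2
Hall's condition: |N(S)| ≥ |S| is satisfied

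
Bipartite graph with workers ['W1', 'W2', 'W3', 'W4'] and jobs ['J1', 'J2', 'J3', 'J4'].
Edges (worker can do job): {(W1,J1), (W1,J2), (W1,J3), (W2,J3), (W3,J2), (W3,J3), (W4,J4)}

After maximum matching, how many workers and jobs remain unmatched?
Unmatched: 0 workers, 0 jobs

Maximum matching size: 4
Workers: 4 total, 4 matched, 0 unmatched
Jobs: 4 total, 4 matched, 0 unmatched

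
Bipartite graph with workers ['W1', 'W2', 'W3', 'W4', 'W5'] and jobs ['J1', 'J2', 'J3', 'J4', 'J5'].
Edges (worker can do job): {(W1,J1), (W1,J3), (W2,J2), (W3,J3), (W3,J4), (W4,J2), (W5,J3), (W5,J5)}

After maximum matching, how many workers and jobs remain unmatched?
Unmatched: 1 workers, 1 jobs

Maximum matching size: 4
Workers: 5 total, 4 matched, 1 unmatched
Jobs: 5 total, 4 matched, 1 unmatched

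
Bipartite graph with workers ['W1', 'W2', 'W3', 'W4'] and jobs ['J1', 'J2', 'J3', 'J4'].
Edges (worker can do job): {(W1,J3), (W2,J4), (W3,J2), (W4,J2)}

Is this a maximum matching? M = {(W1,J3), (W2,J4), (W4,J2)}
Yes, size 3 is maximum

Proposed matching has size 3.
Maximum matching size for this graph: 3.

This is a maximum matching.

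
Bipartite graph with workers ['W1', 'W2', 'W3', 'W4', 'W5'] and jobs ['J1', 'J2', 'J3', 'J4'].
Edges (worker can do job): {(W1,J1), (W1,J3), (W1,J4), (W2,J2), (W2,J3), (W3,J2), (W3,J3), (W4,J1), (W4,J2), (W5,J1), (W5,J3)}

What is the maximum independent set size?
Maximum independent set = 5

By König's theorem:
- Min vertex cover = Max matching = 4
- Max independent set = Total vertices - Min vertex cover
- Max independent set = 9 - 4 = 5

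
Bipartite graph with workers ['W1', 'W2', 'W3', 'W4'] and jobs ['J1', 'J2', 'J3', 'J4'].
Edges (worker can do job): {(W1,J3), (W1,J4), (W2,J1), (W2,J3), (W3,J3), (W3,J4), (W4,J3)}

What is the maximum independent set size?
Maximum independent set = 5

By König's theorem:
- Min vertex cover = Max matching = 3
- Max independent set = Total vertices - Min vertex cover
- Max independent set = 8 - 3 = 5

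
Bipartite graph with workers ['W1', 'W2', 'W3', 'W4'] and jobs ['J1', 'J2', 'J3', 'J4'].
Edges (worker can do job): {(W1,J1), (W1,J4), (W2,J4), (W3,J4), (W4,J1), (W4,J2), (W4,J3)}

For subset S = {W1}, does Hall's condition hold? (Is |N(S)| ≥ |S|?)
Yes: |N(S)| = 2, |S| = 1

Subset S = {W1}
Neighbors N(S) = {J1, J4}

|N(S)| = 2, |S| = 1
Hall's condition: |N(S)| ≥ |S| is satisfied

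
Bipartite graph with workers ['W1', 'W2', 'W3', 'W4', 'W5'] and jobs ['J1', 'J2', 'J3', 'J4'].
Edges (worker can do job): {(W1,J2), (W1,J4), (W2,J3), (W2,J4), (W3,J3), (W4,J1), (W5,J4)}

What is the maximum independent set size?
Maximum independent set = 5

By König's theorem:
- Min vertex cover = Max matching = 4
- Max independent set = Total vertices - Min vertex cover
- Max independent set = 9 - 4 = 5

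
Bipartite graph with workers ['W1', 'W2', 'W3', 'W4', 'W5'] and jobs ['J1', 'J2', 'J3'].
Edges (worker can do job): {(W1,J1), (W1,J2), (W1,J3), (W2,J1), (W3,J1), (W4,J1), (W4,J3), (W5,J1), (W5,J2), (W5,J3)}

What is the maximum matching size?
Maximum matching size = 3

Maximum matching: {(W3,J1), (W4,J3), (W5,J2)}
Size: 3

This assigns 3 workers to 3 distinct jobs.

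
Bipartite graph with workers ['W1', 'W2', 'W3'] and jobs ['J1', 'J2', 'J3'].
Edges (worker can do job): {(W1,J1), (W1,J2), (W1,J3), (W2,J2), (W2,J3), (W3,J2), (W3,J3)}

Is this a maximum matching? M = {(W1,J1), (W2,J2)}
No, size 2 is not maximum

Proposed matching has size 2.
Maximum matching size for this graph: 3.

This is NOT maximum - can be improved to size 3.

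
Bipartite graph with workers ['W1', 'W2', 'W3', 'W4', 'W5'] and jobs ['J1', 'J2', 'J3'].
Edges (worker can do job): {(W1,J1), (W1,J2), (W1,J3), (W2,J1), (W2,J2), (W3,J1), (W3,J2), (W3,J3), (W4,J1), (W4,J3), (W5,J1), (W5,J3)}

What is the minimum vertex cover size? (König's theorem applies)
Minimum vertex cover size = 3

By König's theorem: in bipartite graphs,
min vertex cover = max matching = 3

Maximum matching has size 3, so minimum vertex cover also has size 3.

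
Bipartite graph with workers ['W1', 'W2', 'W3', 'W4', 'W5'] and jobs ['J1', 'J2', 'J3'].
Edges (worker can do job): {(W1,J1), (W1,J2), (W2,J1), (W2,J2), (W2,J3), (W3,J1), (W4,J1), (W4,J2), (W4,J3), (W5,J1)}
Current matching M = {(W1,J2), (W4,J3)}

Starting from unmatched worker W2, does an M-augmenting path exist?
Yes: W2 → J1

An M-augmenting path alternates non-matching / matching edges, starting and ending at unmatched vertices.
Path: W2 → J1
(J1 is unmatched in M, so the path is augmenting.)
Flipping edges along this path would increase |M| from 2 to 3.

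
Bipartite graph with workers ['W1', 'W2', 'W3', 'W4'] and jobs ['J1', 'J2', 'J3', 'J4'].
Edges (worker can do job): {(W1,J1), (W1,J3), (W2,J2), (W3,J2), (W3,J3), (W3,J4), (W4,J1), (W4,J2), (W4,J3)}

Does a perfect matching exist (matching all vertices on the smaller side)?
Yes, perfect matching exists (size 4)

Perfect matching: {(W1,J3), (W2,J2), (W3,J4), (W4,J1)}
All 4 vertices on the smaller side are matched.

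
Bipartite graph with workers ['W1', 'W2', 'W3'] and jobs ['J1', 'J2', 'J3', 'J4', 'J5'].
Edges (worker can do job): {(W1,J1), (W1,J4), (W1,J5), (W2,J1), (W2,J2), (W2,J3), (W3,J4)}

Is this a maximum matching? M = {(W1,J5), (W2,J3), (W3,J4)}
Yes, size 3 is maximum

Proposed matching has size 3.
Maximum matching size for this graph: 3.

This is a maximum matching.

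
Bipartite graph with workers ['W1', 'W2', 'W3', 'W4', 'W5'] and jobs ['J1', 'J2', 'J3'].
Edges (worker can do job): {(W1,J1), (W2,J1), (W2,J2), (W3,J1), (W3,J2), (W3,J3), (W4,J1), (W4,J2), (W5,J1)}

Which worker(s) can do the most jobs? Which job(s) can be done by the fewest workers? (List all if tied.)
Most versatile: W3 (3 jobs); Least covered: J3 (1 workers)

Worker degrees (jobs they can do): W1:1, W2:2, W3:3, W4:2, W5:1
Job degrees (workers who can do it): J1:5, J2:3, J3:1

Maximum worker degree is 3, achieved by: W3
Minimum job degree is 1, achieved by: J3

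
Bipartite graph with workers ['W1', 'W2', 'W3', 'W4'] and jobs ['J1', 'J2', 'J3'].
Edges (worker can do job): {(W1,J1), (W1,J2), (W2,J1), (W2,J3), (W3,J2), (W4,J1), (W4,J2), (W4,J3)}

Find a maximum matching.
Matching: {(W1,J1), (W3,J2), (W4,J3)}

Maximum matching (size 3):
  W1 → J1
  W3 → J2
  W4 → J3

Each worker is assigned to at most one job, and each job to at most one worker.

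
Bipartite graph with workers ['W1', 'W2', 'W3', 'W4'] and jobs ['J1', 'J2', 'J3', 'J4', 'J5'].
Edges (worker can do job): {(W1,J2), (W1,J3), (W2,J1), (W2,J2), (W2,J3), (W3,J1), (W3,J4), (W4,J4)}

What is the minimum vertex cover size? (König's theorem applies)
Minimum vertex cover size = 4

By König's theorem: in bipartite graphs,
min vertex cover = max matching = 4

Maximum matching has size 4, so minimum vertex cover also has size 4.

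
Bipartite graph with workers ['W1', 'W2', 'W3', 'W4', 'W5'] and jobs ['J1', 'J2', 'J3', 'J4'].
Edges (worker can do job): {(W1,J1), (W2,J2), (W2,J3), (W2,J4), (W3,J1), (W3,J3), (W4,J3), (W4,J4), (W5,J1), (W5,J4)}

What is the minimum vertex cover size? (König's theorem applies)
Minimum vertex cover size = 4

By König's theorem: in bipartite graphs,
min vertex cover = max matching = 4

Maximum matching has size 4, so minimum vertex cover also has size 4.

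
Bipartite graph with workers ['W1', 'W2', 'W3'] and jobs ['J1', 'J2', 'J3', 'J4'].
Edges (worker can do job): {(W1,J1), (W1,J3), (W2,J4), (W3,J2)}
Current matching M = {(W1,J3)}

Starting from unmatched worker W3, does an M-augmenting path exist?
Yes: W3 → J2

An M-augmenting path alternates non-matching / matching edges, starting and ending at unmatched vertices.
Path: W3 → J2
(J2 is unmatched in M, so the path is augmenting.)
Flipping edges along this path would increase |M| from 1 to 2.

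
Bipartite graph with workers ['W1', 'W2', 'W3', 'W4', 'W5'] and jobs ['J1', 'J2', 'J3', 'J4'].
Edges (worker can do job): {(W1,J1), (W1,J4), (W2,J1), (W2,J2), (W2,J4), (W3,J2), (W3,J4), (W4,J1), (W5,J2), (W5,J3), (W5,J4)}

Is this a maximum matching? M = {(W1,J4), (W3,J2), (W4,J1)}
No, size 3 is not maximum

Proposed matching has size 3.
Maximum matching size for this graph: 4.

This is NOT maximum - can be improved to size 4.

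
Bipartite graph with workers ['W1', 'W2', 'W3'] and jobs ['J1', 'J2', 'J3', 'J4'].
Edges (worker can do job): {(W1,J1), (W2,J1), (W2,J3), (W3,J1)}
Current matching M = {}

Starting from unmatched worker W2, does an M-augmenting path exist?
Yes: W2 → J1

An M-augmenting path alternates non-matching / matching edges, starting and ending at unmatched vertices.
Path: W2 → J1
(J1 is unmatched in M, so the path is augmenting.)
Flipping edges along this path would increase |M| from 0 to 1.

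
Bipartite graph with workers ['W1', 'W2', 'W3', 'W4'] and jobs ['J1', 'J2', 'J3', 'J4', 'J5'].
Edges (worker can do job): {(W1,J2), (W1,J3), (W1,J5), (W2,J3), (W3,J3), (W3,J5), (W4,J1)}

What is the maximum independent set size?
Maximum independent set = 5

By König's theorem:
- Min vertex cover = Max matching = 4
- Max independent set = Total vertices - Min vertex cover
- Max independent set = 9 - 4 = 5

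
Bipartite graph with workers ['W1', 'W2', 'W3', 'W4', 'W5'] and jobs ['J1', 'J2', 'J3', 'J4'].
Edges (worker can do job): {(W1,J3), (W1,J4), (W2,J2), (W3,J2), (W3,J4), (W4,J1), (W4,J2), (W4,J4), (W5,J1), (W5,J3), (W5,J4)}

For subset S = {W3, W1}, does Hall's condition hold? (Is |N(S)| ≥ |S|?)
Yes: |N(S)| = 3, |S| = 2

Subset S = {W3, W1}
Neighbors N(S) = {J2, J3, J4}

|N(S)| = 3, |S| = 2
Hall's condition: |N(S)| ≥ |S| is satisfied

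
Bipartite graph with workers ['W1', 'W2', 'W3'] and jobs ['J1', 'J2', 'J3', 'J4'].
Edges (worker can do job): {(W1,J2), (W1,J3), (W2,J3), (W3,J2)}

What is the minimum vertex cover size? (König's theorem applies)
Minimum vertex cover size = 2

By König's theorem: in bipartite graphs,
min vertex cover = max matching = 2

Maximum matching has size 2, so minimum vertex cover also has size 2.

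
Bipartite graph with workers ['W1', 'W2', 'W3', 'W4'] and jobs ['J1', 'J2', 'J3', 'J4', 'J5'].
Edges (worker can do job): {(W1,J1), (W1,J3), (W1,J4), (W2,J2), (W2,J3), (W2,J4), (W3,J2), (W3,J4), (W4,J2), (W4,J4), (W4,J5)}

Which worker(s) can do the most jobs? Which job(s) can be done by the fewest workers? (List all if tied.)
Most versatile: W1, W2, W4 (3 jobs); Least covered: J1, J5 (1 workers)

Worker degrees (jobs they can do): W1:3, W2:3, W3:2, W4:3
Job degrees (workers who can do it): J1:1, J2:3, J3:2, J4:4, J5:1

Maximum worker degree is 3, achieved by: W1, W2, W4
Minimum job degree is 1, achieved by: J1, J5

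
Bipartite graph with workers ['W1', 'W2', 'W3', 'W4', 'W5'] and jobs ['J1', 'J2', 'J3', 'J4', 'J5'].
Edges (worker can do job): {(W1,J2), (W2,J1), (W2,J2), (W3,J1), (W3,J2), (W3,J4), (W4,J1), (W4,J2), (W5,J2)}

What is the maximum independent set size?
Maximum independent set = 7

By König's theorem:
- Min vertex cover = Max matching = 3
- Max independent set = Total vertices - Min vertex cover
- Max independent set = 10 - 3 = 7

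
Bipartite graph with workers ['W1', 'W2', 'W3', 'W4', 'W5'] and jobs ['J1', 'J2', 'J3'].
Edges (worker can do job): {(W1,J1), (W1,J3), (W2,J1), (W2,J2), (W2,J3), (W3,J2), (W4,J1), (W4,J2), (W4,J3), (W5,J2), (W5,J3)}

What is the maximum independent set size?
Maximum independent set = 5

By König's theorem:
- Min vertex cover = Max matching = 3
- Max independent set = Total vertices - Min vertex cover
- Max independent set = 8 - 3 = 5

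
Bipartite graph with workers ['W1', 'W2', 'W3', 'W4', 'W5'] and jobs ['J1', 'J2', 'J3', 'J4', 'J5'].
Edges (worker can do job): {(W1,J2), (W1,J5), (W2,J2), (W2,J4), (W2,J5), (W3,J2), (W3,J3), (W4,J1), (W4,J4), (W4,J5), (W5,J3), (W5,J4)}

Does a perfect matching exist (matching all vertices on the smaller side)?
Yes, perfect matching exists (size 5)

Perfect matching: {(W1,J5), (W2,J4), (W3,J2), (W4,J1), (W5,J3)}
All 5 vertices on the smaller side are matched.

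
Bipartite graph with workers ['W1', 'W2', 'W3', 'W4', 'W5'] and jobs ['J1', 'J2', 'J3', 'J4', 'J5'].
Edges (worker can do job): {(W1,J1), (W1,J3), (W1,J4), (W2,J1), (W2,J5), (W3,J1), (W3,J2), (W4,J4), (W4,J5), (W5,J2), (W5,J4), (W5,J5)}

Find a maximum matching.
Matching: {(W1,J3), (W2,J5), (W3,J1), (W4,J4), (W5,J2)}

Maximum matching (size 5):
  W1 → J3
  W2 → J5
  W3 → J1
  W4 → J4
  W5 → J2

Each worker is assigned to at most one job, and each job to at most one worker.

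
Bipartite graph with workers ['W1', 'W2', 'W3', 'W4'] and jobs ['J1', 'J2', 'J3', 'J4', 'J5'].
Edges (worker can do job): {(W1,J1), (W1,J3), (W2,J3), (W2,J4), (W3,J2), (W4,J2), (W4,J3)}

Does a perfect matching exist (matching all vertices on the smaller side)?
Yes, perfect matching exists (size 4)

Perfect matching: {(W1,J1), (W2,J4), (W3,J2), (W4,J3)}
All 4 vertices on the smaller side are matched.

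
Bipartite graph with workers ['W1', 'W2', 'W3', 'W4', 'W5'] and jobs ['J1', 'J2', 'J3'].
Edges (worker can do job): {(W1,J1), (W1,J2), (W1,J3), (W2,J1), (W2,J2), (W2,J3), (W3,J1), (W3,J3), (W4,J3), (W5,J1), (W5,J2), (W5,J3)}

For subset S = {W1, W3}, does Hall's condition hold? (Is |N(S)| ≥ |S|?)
Yes: |N(S)| = 3, |S| = 2

Subset S = {W1, W3}
Neighbors N(S) = {J1, J2, J3}

|N(S)| = 3, |S| = 2
Hall's condition: |N(S)| ≥ |S| is satisfied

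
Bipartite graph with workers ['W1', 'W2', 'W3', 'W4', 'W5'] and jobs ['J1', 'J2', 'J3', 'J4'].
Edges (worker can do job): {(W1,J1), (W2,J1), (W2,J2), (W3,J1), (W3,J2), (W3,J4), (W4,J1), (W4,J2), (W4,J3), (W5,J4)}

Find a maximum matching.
Matching: {(W2,J2), (W3,J1), (W4,J3), (W5,J4)}

Maximum matching (size 4):
  W2 → J2
  W3 → J1
  W4 → J3
  W5 → J4

Each worker is assigned to at most one job, and each job to at most one worker.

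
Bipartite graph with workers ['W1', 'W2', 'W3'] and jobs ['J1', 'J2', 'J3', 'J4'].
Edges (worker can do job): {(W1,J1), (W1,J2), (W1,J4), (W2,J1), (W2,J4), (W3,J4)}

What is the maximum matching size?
Maximum matching size = 3

Maximum matching: {(W1,J2), (W2,J1), (W3,J4)}
Size: 3

This assigns 3 workers to 3 distinct jobs.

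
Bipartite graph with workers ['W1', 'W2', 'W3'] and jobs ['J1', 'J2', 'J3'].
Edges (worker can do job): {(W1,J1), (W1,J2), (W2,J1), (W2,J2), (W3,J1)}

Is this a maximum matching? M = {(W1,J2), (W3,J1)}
Yes, size 2 is maximum

Proposed matching has size 2.
Maximum matching size for this graph: 2.

This is a maximum matching.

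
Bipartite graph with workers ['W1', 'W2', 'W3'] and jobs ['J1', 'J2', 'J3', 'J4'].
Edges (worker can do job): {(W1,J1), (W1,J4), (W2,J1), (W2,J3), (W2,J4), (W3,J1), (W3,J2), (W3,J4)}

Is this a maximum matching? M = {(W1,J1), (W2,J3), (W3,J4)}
Yes, size 3 is maximum

Proposed matching has size 3.
Maximum matching size for this graph: 3.

This is a maximum matching.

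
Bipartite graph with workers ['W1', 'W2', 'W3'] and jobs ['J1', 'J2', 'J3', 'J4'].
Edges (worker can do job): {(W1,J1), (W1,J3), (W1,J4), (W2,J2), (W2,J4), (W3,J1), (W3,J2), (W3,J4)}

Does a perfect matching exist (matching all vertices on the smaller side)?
Yes, perfect matching exists (size 3)

Perfect matching: {(W1,J3), (W2,J4), (W3,J1)}
All 3 vertices on the smaller side are matched.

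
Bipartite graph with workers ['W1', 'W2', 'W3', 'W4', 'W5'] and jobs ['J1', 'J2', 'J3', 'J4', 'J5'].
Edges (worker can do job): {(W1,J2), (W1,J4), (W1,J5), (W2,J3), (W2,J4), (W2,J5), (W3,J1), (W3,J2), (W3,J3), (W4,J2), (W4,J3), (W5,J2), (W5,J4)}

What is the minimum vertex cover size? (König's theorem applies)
Minimum vertex cover size = 5

By König's theorem: in bipartite graphs,
min vertex cover = max matching = 5

Maximum matching has size 5, so minimum vertex cover also has size 5.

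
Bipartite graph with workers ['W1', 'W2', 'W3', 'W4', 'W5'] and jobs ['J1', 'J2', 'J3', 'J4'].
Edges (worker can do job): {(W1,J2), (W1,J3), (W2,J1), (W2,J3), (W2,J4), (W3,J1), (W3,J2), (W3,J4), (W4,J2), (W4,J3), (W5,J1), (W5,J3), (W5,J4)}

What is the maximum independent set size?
Maximum independent set = 5

By König's theorem:
- Min vertex cover = Max matching = 4
- Max independent set = Total vertices - Min vertex cover
- Max independent set = 9 - 4 = 5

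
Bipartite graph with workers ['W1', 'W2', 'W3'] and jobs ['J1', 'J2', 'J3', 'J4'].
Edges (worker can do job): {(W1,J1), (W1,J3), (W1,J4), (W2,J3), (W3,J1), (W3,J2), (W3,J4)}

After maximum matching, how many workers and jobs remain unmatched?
Unmatched: 0 workers, 1 jobs

Maximum matching size: 3
Workers: 3 total, 3 matched, 0 unmatched
Jobs: 4 total, 3 matched, 1 unmatched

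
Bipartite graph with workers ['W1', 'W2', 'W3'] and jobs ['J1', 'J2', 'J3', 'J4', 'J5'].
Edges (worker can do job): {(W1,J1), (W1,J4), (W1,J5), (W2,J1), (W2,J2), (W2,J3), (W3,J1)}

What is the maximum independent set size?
Maximum independent set = 5

By König's theorem:
- Min vertex cover = Max matching = 3
- Max independent set = Total vertices - Min vertex cover
- Max independent set = 8 - 3 = 5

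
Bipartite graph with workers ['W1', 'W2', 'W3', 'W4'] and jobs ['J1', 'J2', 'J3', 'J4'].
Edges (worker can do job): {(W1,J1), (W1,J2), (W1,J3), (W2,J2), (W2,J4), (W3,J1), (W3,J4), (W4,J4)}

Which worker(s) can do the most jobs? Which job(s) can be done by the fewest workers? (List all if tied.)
Most versatile: W1 (3 jobs); Least covered: J3 (1 workers)

Worker degrees (jobs they can do): W1:3, W2:2, W3:2, W4:1
Job degrees (workers who can do it): J1:2, J2:2, J3:1, J4:3

Maximum worker degree is 3, achieved by: W1
Minimum job degree is 1, achieved by: J3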